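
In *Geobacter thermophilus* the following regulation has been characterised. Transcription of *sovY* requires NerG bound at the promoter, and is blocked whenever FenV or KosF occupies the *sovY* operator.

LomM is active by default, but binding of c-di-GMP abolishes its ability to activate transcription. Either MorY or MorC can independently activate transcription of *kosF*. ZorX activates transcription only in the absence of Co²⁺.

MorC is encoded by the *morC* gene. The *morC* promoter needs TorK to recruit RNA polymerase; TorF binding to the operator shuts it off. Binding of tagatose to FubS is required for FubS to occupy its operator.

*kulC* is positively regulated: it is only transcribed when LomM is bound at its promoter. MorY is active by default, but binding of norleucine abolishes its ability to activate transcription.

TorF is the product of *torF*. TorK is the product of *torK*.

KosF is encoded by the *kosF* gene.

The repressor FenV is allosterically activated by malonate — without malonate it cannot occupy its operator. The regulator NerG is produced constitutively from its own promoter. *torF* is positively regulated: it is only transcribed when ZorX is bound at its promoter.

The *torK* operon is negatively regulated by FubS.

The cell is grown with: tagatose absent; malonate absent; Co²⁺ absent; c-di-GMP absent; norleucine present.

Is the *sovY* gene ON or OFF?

Malonate is absent, so FenV is inactive.
NerG is produced constitutively and is active.
Norleucine is present, so MorY is inactive.
Co²⁺ is absent, so ZorX is active.
No repressor is bound and ZorX is active, so *torF* is transcribed.
So TorF is produced and active.
Tagatose is absent, so FubS is inactive.
With no repressor bound, *torK* is transcribed.
So TorK is produced and active.
With repressor TorF bound, *morC* is not transcribed.
So MorC is not produced.
No activator is available at the *kosF* promoter, so *kosF* is not transcribed.
So KosF is not produced.
No repressor is bound and NerG is active, so *sovY* is transcribed.

ON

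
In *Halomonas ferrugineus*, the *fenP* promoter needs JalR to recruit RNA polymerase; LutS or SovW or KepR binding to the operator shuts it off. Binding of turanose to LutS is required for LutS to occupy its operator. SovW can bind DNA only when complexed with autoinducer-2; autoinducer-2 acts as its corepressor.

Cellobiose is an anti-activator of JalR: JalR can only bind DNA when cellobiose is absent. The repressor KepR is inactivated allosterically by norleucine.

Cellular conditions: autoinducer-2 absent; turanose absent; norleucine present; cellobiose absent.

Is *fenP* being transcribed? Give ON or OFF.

ON

Turanose is absent, so LutS is inactive.
Autoinducer-2 is absent, so SovW is inactive.
Cellobiose is absent, so JalR is active.
Norleucine is present, so KepR is inactive.
No repressor is bound and JalR is active, so *fenP* is transcribed.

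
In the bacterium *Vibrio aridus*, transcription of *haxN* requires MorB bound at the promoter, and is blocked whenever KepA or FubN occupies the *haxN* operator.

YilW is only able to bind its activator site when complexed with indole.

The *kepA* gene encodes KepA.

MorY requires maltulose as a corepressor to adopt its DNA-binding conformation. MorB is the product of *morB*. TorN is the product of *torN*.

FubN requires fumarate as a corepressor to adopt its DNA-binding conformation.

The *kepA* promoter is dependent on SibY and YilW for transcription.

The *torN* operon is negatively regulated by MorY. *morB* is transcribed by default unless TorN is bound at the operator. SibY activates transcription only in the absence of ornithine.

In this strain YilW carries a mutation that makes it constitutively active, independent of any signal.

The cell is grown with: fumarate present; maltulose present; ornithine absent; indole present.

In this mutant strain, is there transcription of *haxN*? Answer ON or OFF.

Maltulose is present, so MorY is active.
With repressor MorY bound, *torN* is not transcribed.
So TorN is not produced.
With no repressor bound, *morB* is transcribed.
So MorB is produced and active.
Ornithine is absent, so SibY is active.
YilW is constitutively active in this strain.
No repressor is bound and SibY and YilW are active, so *kepA* is transcribed.
So KepA is produced and active.
Fumarate is present, so FubN is active.
With repressor KepA bound, *haxN* is not transcribed.

OFF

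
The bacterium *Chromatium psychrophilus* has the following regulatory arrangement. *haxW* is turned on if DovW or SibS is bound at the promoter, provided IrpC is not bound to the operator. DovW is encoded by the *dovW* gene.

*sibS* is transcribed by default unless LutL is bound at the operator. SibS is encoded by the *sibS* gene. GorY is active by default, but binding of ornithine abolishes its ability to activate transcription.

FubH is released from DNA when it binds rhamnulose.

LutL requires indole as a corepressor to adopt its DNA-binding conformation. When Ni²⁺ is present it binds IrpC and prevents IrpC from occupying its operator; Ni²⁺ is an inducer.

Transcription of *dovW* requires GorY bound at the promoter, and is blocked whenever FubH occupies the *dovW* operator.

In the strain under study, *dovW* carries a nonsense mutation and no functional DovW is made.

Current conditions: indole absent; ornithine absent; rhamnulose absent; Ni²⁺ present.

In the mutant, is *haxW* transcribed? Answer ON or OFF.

DovW is non-functional in this strain, so it has no effect.
Ni²⁺ is present, so IrpC is inactive.
Indole is absent, so LutL is inactive.
With no repressor bound, *sibS* is transcribed.
So SibS is produced and active.
Activator SibS is present, so *haxW* is transcribed.

ON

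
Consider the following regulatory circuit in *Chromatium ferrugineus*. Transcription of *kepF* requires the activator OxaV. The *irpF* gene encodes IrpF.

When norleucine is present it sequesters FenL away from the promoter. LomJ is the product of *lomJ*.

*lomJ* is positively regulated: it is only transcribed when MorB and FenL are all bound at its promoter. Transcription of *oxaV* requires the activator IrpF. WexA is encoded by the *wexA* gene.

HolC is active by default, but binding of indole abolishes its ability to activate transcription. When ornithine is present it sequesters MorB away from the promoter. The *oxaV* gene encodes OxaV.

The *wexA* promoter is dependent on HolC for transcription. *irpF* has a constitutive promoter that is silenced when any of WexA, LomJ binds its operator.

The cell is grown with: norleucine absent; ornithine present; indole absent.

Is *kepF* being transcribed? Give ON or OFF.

OFF

Indole is absent, so HolC is active.
No repressor is bound and HolC is active, so *wexA* is transcribed.
So WexA is produced and active.
Ornithine is present, so MorB is inactive.
Norleucine is absent, so FenL is active.
Required activator MorB is absent, so *lomJ* is not transcribed.
So LomJ is not produced.
With repressor WexA bound, *irpF* is not transcribed.
So IrpF is not produced.
Required activator IrpF is absent, so *oxaV* is not transcribed.
So OxaV is not produced.
Required activator OxaV is absent, so *kepF* is not transcribed.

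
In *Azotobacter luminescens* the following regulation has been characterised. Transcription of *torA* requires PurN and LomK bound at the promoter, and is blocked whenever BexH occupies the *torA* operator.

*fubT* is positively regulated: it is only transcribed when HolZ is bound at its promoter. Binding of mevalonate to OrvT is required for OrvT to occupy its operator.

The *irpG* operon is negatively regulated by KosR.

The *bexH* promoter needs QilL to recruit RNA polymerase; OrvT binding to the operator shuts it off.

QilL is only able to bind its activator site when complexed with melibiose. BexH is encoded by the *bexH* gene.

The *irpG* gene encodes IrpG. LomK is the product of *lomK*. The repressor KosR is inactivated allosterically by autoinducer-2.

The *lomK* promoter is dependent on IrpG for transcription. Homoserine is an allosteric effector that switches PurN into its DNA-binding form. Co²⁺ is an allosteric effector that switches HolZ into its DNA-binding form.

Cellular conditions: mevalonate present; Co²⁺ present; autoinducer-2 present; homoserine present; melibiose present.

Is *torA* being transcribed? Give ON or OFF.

ON

Homoserine is present, so PurN is active.
Autoinducer-2 is present, so KosR is inactive.
With no repressor bound, *irpG* is transcribed.
So IrpG is produced and active.
No repressor is bound and IrpG is active, so *lomK* is transcribed.
So LomK is produced and active.
Melibiose is present, so QilL is active.
Mevalonate is present, so OrvT is active.
With repressor OrvT bound, *bexH* is not transcribed.
So BexH is not produced.
No repressor is bound and PurN and LomK are active, so *torA* is transcribed.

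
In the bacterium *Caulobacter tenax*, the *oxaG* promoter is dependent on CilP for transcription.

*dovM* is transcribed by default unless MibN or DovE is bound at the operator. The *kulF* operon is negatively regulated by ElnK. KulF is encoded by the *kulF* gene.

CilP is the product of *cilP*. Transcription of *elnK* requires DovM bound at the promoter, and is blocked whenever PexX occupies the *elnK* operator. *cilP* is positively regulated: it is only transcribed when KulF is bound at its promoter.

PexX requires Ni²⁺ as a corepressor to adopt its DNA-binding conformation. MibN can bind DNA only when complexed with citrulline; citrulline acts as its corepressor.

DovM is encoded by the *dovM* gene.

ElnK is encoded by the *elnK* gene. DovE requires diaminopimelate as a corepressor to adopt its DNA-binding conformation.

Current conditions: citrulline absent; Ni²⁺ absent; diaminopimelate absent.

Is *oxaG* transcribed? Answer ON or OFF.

OFF

Citrulline is absent, so MibN is inactive.
Diaminopimelate is absent, so DovE is inactive.
With no repressor bound, *dovM* is transcribed.
So DovM is produced and active.
Ni²⁺ is absent, so PexX is inactive.
No repressor is bound and DovM is active, so *elnK* is transcribed.
So ElnK is produced and active.
With repressor ElnK bound, *kulF* is not transcribed.
So KulF is not produced.
Required activator KulF is absent, so *cilP* is not transcribed.
So CilP is not produced.
Required activator CilP is absent, so *oxaG* is not transcribed.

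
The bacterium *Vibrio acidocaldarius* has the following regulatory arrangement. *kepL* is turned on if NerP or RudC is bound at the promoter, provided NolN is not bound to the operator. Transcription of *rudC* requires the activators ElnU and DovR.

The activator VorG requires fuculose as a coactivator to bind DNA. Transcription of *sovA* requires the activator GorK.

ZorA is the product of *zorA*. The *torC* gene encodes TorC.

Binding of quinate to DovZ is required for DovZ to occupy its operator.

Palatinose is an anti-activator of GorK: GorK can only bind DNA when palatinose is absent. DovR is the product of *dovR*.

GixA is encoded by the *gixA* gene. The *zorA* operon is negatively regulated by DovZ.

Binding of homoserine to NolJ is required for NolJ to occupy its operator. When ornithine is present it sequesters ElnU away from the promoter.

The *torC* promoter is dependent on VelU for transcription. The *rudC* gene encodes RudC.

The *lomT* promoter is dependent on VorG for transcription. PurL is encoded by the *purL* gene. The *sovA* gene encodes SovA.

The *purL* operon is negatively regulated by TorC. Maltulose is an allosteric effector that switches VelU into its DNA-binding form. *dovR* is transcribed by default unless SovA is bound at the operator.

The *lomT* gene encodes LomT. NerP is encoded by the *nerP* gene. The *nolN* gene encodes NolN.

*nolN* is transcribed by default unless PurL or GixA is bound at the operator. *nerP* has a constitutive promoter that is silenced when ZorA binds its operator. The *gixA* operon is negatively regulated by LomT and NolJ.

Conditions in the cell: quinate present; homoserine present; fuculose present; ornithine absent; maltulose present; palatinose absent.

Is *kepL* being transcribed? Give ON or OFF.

Quinate is present, so DovZ is active.
With repressor DovZ bound, *zorA* is not transcribed.
So ZorA is not produced.
With no repressor bound, *nerP* is transcribed.
So NerP is produced and active.
Ornithine is absent, so ElnU is active.
Palatinose is absent, so GorK is active.
No repressor is bound and GorK is active, so *sovA* is transcribed.
So SovA is produced and active.
With repressor SovA bound, *dovR* is not transcribed.
So DovR is not produced.
Required activator DovR is absent, so *rudC* is not transcribed.
So RudC is not produced.
Maltulose is present, so VelU is active.
No repressor is bound and VelU is active, so *torC* is transcribed.
So TorC is produced and active.
With repressor TorC bound, *purL* is not transcribed.
So PurL is not produced.
Fuculose is present, so VorG is active.
No repressor is bound and VorG is active, so *lomT* is transcribed.
So LomT is produced and active.
Homoserine is present, so NolJ is active.
With repressor LomT bound, *gixA* is not transcribed.
So GixA is not produced.
With no repressor bound, *nolN* is transcribed.
So NolN is produced and active.
With repressor NolN bound, *kepL* is not transcribed.

OFF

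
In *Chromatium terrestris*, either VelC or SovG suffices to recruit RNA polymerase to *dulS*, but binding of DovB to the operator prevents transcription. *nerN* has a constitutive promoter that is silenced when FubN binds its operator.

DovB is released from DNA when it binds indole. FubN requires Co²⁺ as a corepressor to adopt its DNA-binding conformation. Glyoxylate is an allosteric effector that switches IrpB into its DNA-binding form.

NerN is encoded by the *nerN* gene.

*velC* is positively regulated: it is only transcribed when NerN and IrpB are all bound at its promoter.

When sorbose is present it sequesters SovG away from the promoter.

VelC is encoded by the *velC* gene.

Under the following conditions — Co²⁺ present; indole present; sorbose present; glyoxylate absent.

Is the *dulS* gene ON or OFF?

OFF

Indole is present, so DovB is inactive.
Co²⁺ is present, so FubN is active.
With repressor FubN bound, *nerN* is not transcribed.
So NerN is not produced.
Glyoxylate is absent, so IrpB is inactive.
Required activator NerN is absent, so *velC* is not transcribed.
So VelC is not produced.
Sorbose is present, so SovG is inactive.
No activator is available at the *dulS* promoter, so *dulS* is not transcribed.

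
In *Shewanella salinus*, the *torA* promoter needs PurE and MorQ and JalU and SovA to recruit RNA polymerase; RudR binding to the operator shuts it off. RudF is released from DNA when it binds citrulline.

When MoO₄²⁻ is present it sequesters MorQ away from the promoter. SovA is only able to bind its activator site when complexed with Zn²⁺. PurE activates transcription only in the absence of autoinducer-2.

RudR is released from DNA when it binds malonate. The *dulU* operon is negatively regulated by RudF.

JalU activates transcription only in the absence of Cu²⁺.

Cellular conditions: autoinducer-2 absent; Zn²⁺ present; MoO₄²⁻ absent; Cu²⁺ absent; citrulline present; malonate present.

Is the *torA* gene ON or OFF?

ON

Malonate is present, so RudR is inactive.
Autoinducer-2 is absent, so PurE is active.
MoO₄²⁻ is absent, so MorQ is active.
Cu²⁺ is absent, so JalU is active.
Zn²⁺ is present, so SovA is active.
No repressor is bound and PurE and MorQ and JalU and SovA are active, so *torA* is transcribed.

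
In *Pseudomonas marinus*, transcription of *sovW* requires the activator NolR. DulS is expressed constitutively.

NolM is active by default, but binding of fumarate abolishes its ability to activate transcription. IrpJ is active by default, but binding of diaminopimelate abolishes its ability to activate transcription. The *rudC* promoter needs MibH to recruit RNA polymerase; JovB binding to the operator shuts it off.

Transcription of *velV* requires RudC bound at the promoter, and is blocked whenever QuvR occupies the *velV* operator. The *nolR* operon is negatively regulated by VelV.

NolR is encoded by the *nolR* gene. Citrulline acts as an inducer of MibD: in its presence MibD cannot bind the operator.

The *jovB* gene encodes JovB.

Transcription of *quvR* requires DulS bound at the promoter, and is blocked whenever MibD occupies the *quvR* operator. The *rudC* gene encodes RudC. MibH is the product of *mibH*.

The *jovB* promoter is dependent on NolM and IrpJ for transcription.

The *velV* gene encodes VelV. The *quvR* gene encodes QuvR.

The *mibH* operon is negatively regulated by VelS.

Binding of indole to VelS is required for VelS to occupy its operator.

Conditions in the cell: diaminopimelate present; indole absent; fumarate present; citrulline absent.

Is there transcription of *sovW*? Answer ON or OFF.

Indole is absent, so VelS is inactive.
With no repressor bound, *mibH* is transcribed.
So MibH is produced and active.
Fumarate is present, so NolM is inactive.
Diaminopimelate is present, so IrpJ is inactive.
Required activator NolM is absent, so *jovB* is not transcribed.
So JovB is not produced.
No repressor is bound and MibH is active, so *rudC* is transcribed.
So RudC is produced and active.
DulS is produced constitutively and is active.
Citrulline is absent, so MibD is active.
With repressor MibD bound, *quvR* is not transcribed.
So QuvR is not produced.
No repressor is bound and RudC is active, so *velV* is transcribed.
So VelV is produced and active.
With repressor VelV bound, *nolR* is not transcribed.
So NolR is not produced.
Required activator NolR is absent, so *sovW* is not transcribed.

OFF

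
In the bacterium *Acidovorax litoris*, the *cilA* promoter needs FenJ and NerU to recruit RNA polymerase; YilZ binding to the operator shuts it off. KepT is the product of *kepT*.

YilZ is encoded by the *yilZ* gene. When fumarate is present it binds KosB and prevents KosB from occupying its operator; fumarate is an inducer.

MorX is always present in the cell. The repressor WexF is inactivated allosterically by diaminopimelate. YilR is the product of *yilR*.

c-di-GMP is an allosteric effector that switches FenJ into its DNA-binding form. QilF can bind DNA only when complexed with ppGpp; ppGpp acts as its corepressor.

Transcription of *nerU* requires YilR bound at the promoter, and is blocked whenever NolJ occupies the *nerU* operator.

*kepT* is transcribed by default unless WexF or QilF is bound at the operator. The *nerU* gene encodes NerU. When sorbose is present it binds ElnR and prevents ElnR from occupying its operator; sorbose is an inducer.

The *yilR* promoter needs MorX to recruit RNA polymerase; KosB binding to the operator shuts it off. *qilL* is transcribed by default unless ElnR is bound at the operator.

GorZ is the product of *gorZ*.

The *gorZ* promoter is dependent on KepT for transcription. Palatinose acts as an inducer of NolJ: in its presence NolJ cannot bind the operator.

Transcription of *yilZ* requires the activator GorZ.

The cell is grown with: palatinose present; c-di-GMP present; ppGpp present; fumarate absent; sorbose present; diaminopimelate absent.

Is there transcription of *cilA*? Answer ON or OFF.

c-di-GMP is present, so FenJ is active.
MorX is produced constitutively and is active.
Fumarate is absent, so KosB is active.
With repressor KosB bound, *yilR* is not transcribed.
So YilR is not produced.
Palatinose is present, so NolJ is inactive.
Required activator YilR is absent, so *nerU* is not transcribed.
So NerU is not produced.
Diaminopimelate is absent, so WexF is active.
ppGpp is present, so QilF is active.
With repressor WexF bound, *kepT* is not transcribed.
So KepT is not produced.
Required activator KepT is absent, so *gorZ* is not transcribed.
So GorZ is not produced.
Required activator GorZ is absent, so *yilZ* is not transcribed.
So YilZ is not produced.
Required activator NerU is absent, so *cilA* is not transcribed.

OFF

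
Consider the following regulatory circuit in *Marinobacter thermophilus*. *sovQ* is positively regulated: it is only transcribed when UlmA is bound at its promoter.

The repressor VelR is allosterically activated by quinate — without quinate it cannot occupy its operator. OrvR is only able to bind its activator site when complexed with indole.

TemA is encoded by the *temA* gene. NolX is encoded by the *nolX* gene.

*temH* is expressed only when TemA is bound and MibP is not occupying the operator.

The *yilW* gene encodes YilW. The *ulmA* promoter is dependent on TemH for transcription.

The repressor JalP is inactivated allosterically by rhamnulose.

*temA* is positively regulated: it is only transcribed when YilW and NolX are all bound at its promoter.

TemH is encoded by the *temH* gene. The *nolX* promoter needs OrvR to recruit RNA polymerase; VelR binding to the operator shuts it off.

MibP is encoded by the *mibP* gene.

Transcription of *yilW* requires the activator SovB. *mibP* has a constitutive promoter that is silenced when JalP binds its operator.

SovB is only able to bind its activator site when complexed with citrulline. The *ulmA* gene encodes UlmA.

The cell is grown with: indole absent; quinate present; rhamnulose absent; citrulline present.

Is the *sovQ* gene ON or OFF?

OFF

Citrulline is present, so SovB is active.
No repressor is bound and SovB is active, so *yilW* is transcribed.
So YilW is produced and active.
Indole is absent, so OrvR is inactive.
Quinate is present, so VelR is active.
With repressor VelR bound, *nolX* is not transcribed.
So NolX is not produced.
Required activator NolX is absent, so *temA* is not transcribed.
So TemA is not produced.
Rhamnulose is absent, so JalP is active.
With repressor JalP bound, *mibP* is not transcribed.
So MibP is not produced.
Required activator TemA is absent, so *temH* is not transcribed.
So TemH is not produced.
Required activator TemH is absent, so *ulmA* is not transcribed.
So UlmA is not produced.
Required activator UlmA is absent, so *sovQ* is not transcribed.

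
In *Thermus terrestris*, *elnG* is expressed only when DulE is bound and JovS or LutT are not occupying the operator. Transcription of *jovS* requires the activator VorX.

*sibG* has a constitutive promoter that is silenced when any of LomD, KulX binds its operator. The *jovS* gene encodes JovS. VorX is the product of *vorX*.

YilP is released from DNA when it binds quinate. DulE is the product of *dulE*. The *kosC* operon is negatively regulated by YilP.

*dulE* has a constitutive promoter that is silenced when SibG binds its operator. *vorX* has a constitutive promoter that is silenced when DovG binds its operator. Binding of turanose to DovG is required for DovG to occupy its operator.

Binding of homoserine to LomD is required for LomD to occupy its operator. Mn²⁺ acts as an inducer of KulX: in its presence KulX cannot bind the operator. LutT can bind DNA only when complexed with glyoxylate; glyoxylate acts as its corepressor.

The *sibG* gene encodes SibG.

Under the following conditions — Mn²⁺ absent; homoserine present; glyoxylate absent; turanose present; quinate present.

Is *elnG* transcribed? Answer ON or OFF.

ON

Turanose is present, so DovG is active.
With repressor DovG bound, *vorX* is not transcribed.
So VorX is not produced.
Required activator VorX is absent, so *jovS* is not transcribed.
So JovS is not produced.
Glyoxylate is absent, so LutT is inactive.
Homoserine is present, so LomD is active.
Mn²⁺ is absent, so KulX is active.
With repressor LomD bound, *sibG* is not transcribed.
So SibG is not produced.
With no repressor bound, *dulE* is transcribed.
So DulE is produced and active.
No repressor is bound and DulE is active, so *elnG* is transcribed.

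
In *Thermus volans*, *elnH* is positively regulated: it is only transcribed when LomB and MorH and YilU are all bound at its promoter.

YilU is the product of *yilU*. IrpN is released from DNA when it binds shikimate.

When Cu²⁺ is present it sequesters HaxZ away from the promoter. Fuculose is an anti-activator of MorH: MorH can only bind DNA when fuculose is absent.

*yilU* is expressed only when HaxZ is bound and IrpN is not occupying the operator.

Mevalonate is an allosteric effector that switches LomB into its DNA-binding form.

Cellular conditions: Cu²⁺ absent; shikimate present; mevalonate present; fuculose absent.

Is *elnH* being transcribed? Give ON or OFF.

Mevalonate is present, so LomB is active.
Fuculose is absent, so MorH is active.
Cu²⁺ is absent, so HaxZ is active.
Shikimate is present, so IrpN is inactive.
No repressor is bound and HaxZ is active, so *yilU* is transcribed.
So YilU is produced and active.
No repressor is bound and LomB and MorH and YilU are active, so *elnH* is transcribed.

ON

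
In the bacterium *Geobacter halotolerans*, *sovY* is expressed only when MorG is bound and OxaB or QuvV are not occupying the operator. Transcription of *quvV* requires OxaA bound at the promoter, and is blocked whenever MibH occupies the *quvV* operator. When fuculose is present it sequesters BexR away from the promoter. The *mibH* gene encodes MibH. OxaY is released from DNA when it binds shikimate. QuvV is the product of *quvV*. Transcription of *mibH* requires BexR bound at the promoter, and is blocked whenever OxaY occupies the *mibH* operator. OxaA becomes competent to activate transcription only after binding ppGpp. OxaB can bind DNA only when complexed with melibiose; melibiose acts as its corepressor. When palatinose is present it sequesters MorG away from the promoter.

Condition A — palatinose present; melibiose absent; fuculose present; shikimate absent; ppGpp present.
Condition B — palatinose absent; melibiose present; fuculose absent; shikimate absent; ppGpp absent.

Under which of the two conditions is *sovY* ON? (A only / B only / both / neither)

neither

Condition A:
Palatinose is present, so MorG is inactive.
Melibiose is absent, so OxaB is inactive.
Fuculose is present, so BexR is inactive.
Shikimate is absent, so OxaY is active.
With repressor OxaY bound, *mibH* is not transcribed.
So MibH is not produced.
ppGpp is present, so OxaA is active.
No repressor is bound and OxaA is active, so *quvV* is transcribed.
So QuvV is produced and active.
With repressor QuvV bound, *sovY* is not transcribed.
→ *sovY* is OFF in A.
Condition B:
Palatinose is absent, so MorG is active.
Melibiose is present, so OxaB is active.
Fuculose is absent, so BexR is active.
Shikimate is absent, so OxaY is active.
With repressor OxaY bound, *mibH* is not transcribed.
So MibH is not produced.
ppGpp is absent, so OxaA is inactive.
Required activator OxaA is absent, so *quvV* is not transcribed.
So QuvV is not produced.
With repressor OxaB bound, *sovY* is not transcribed.
→ *sovY* is OFF in B.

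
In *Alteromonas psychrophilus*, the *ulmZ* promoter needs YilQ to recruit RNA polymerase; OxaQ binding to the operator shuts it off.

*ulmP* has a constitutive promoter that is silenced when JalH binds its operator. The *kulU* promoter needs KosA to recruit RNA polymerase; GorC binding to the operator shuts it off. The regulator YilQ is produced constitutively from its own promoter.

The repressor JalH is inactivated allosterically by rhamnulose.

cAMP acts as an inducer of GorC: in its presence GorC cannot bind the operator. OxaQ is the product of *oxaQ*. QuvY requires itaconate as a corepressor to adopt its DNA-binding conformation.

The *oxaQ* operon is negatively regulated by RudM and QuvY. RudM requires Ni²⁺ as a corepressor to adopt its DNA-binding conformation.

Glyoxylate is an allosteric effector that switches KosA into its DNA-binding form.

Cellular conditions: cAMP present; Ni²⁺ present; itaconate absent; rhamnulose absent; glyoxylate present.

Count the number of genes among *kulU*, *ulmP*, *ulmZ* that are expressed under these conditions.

cAMP is present, so GorC is inactive.
Glyoxylate is present, so KosA is active.
No repressor is bound and KosA is active, so *kulU* is transcribed.
→ *kulU* is ON.
Rhamnulose is absent, so JalH is active.
With repressor JalH bound, *ulmP* is not transcribed.
→ *ulmP* is OFF.
Ni²⁺ is present, so RudM is active.
Itaconate is absent, so QuvY is inactive.
With repressor RudM bound, *oxaQ* is not transcribed.
So OxaQ is not produced.
YilQ is produced constitutively and is active.
No repressor is bound and YilQ is active, so *ulmZ* is transcribed.
→ *ulmZ* is ON.
2 of the 3 genes are transcribed.

2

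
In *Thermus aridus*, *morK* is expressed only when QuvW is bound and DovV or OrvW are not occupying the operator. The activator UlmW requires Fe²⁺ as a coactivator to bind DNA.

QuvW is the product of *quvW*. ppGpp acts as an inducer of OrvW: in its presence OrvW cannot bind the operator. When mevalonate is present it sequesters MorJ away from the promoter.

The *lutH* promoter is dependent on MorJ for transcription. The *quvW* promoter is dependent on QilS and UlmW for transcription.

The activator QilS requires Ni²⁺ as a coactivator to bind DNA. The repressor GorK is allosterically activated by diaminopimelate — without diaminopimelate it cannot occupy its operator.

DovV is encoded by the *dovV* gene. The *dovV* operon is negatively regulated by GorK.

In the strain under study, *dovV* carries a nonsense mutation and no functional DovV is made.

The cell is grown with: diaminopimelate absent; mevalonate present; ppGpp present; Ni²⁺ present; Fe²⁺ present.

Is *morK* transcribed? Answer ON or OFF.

DovV is non-functional in this strain, so it has no effect.
Ni²⁺ is present, so QilS is active.
Fe²⁺ is present, so UlmW is active.
No repressor is bound and QilS and UlmW are active, so *quvW* is transcribed.
So QuvW is produced and active.
ppGpp is present, so OrvW is inactive.
No repressor is bound and QuvW is active, so *morK* is transcribed.

ON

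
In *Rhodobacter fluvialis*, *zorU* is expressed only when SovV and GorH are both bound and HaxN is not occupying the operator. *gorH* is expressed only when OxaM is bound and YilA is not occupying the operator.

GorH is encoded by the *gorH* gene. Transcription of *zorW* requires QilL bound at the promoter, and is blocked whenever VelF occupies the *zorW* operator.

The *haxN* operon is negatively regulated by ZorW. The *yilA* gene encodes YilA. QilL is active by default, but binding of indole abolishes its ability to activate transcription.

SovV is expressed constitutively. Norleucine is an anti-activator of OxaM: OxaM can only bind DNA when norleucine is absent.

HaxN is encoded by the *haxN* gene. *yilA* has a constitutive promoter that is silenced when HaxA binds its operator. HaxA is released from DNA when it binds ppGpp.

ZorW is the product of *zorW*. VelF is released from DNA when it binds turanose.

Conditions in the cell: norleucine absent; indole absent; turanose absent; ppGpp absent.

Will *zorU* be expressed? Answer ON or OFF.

SovV is produced constitutively and is active.
Turanose is absent, so VelF is active.
Indole is absent, so QilL is active.
With repressor VelF bound, *zorW* is not transcribed.
So ZorW is not produced.
With no repressor bound, *haxN* is transcribed.
So HaxN is produced and active.
Norleucine is absent, so OxaM is active.
ppGpp is absent, so HaxA is active.
With repressor HaxA bound, *yilA* is not transcribed.
So YilA is not produced.
No repressor is bound and OxaM is active, so *gorH* is transcribed.
So GorH is produced and active.
With repressor HaxN bound, *zorU* is not transcribed.

OFF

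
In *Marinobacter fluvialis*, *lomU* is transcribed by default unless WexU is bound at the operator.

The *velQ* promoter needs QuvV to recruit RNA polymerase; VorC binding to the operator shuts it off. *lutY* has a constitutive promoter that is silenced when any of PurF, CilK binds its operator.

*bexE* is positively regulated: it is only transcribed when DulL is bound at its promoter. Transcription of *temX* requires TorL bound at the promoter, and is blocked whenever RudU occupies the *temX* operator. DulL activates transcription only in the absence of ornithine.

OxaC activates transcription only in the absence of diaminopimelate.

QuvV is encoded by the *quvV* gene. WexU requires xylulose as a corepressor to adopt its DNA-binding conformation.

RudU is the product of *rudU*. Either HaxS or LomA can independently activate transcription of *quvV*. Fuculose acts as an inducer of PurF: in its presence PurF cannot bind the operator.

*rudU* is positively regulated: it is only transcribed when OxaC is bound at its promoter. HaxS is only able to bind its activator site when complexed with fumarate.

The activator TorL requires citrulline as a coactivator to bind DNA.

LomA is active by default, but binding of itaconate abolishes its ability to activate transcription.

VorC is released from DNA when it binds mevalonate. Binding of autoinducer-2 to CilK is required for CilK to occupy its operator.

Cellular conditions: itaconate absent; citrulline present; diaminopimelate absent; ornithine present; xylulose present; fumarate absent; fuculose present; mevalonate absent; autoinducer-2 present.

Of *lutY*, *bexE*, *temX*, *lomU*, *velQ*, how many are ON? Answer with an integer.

0

Fuculose is present, so PurF is inactive.
Autoinducer-2 is present, so CilK is active.
With repressor CilK bound, *lutY* is not transcribed.
→ *lutY* is OFF.
Ornithine is present, so DulL is inactive.
Required activator DulL is absent, so *bexE* is not transcribed.
→ *bexE* is OFF.
Citrulline is present, so TorL is active.
Diaminopimelate is absent, so OxaC is active.
No repressor is bound and OxaC is active, so *rudU* is transcribed.
So RudU is produced and active.
With repressor RudU bound, *temX* is not transcribed.
→ *temX* is OFF.
Xylulose is present, so WexU is active.
With repressor WexU bound, *lomU* is not transcribed.
→ *lomU* is OFF.
Fumarate is absent, so HaxS is inactive.
Itaconate is absent, so LomA is active.
Activator LomA is present, so *quvV* is transcribed.
So QuvV is produced and active.
Mevalonate is absent, so VorC is active.
With repressor VorC bound, *velQ* is not transcribed.
→ *velQ* is OFF.
0 of the 5 genes are transcribed.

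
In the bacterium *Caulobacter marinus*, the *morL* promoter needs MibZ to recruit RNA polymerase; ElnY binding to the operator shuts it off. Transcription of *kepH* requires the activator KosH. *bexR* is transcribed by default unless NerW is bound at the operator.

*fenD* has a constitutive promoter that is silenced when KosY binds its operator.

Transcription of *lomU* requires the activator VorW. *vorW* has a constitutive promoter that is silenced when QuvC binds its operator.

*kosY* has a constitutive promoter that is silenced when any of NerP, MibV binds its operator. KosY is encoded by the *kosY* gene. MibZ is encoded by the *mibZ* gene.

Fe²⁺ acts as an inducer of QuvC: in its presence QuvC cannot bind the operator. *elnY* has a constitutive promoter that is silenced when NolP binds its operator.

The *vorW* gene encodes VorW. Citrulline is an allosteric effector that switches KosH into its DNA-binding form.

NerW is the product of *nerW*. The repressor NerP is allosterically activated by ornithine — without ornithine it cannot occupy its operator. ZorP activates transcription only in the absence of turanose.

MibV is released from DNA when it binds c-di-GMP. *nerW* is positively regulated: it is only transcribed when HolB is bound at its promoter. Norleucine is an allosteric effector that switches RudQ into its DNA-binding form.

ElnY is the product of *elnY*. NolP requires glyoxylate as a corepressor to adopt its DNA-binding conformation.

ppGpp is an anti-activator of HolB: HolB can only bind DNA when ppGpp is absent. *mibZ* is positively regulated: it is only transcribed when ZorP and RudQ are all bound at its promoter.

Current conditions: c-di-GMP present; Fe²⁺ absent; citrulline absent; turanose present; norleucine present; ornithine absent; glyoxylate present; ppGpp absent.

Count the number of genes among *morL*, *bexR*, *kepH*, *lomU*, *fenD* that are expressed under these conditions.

Glyoxylate is present, so NolP is active.
With repressor NolP bound, *elnY* is not transcribed.
So ElnY is not produced.
Turanose is present, so ZorP is inactive.
Norleucine is present, so RudQ is active.
Required activator ZorP is absent, so *mibZ* is not transcribed.
So MibZ is not produced.
Required activator MibZ is absent, so *morL* is not transcribed.
→ *morL* is OFF.
ppGpp is absent, so HolB is active.
No repressor is bound and HolB is active, so *nerW* is transcribed.
So NerW is produced and active.
With repressor NerW bound, *bexR* is not transcribed.
→ *bexR* is OFF.
Citrulline is absent, so KosH is inactive.
Required activator KosH is absent, so *kepH* is not transcribed.
→ *kepH* is OFF.
Fe²⁺ is absent, so QuvC is active.
With repressor QuvC bound, *vorW* is not transcribed.
So VorW is not produced.
Required activator VorW is absent, so *lomU* is not transcribed.
→ *lomU* is OFF.
Ornithine is absent, so NerP is inactive.
c-di-GMP is present, so MibV is inactive.
With no repressor bound, *kosY* is transcribed.
So KosY is produced and active.
With repressor KosY bound, *fenD* is not transcribed.
→ *fenD* is OFF.
0 of the 5 genes are transcribed.

0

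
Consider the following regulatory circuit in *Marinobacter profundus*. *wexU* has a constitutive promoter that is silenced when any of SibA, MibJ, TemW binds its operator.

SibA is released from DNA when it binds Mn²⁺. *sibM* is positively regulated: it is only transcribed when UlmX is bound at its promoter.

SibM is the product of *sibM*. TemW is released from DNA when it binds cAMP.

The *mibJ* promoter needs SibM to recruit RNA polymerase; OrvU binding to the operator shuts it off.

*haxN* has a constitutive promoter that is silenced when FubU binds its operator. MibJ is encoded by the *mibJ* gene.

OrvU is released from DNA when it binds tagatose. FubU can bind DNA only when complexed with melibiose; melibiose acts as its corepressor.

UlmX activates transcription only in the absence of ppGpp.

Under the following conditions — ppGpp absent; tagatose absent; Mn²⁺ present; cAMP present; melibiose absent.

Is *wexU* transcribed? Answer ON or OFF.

Mn²⁺ is present, so SibA is inactive.
ppGpp is absent, so UlmX is active.
No repressor is bound and UlmX is active, so *sibM* is transcribed.
So SibM is produced and active.
Tagatose is absent, so OrvU is active.
With repressor OrvU bound, *mibJ* is not transcribed.
So MibJ is not produced.
cAMP is present, so TemW is inactive.
With no repressor bound, *wexU* is transcribed.

ON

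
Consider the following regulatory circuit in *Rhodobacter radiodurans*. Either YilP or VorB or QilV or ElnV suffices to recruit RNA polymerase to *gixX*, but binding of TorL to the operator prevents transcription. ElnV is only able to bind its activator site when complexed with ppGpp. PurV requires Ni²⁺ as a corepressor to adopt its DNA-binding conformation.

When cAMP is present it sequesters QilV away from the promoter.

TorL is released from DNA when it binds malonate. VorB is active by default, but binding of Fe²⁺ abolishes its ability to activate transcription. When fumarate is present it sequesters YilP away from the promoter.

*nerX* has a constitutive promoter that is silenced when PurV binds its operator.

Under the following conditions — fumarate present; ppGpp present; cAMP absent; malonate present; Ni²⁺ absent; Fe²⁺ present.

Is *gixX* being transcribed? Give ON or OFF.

Fumarate is present, so YilP is inactive.
Fe²⁺ is present, so VorB is inactive.
Malonate is present, so TorL is inactive.
cAMP is absent, so QilV is active.
ppGpp is present, so ElnV is active.
Activator QilV is present, so *gixX* is transcribed.

ON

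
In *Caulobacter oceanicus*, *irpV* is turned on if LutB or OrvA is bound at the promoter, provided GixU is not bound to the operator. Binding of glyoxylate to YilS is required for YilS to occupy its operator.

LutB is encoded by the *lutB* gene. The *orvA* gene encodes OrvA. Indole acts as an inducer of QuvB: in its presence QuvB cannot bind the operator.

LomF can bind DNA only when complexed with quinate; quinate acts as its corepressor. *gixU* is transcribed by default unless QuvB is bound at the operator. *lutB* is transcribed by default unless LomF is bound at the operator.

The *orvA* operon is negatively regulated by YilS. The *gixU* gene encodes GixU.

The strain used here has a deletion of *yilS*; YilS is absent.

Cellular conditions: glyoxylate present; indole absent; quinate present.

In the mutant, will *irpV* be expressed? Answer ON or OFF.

ON

Quinate is present, so LomF is active.
With repressor LomF bound, *lutB* is not transcribed.
So LutB is not produced.
YilS is non-functional in this strain, so it has no effect.
With no repressor bound, *orvA* is transcribed.
So OrvA is produced and active.
Indole is absent, so QuvB is active.
With repressor QuvB bound, *gixU* is not transcribed.
So GixU is not produced.
Activator OrvA is present, so *irpV* is transcribed.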